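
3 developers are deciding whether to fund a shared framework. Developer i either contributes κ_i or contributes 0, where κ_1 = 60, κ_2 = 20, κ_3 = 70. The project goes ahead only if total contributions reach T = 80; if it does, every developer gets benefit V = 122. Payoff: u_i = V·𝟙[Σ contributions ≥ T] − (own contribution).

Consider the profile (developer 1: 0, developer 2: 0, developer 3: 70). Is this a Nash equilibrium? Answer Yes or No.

Total = 70 < 80: not provided.
Developer 1 (pledges 0, payoff 0): pledging 60 → total 130, payoff 62. Profitable deviation.

No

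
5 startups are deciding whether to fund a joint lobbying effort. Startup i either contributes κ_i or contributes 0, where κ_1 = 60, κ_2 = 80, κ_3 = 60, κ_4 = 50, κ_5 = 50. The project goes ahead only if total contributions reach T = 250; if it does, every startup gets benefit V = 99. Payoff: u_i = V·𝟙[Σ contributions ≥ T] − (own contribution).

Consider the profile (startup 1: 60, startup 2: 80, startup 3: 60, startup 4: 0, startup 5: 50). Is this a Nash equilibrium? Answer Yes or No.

Yes

Total = 250 ≥ 250: provided.
Startup 1 (pledges 60, payoff 39): dropping to 0 → total 190, payoff 0. No gain.
Startup 2 (pledges 80, payoff 19): dropping to 0 → total 170, payoff 0. No gain.
Startup 3 (pledges 60, payoff 39): dropping to 0 → total 190, payoff 0. No gain.
Startup 4 (pledges 0, payoff 99): pledging 50 → total 300, payoff 49. No gain.
Startup 5 (pledges 50, payoff 49): dropping to 0 → total 200, payoff 0. No gain.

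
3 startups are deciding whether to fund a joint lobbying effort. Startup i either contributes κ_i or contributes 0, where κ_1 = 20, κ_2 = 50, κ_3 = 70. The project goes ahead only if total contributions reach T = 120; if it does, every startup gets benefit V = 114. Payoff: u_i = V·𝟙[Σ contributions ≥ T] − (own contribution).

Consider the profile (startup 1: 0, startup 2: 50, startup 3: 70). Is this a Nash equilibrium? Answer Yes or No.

Yes

Total = 120 ≥ 120: provided.
Startup 1 (pledges 0, payoff 114): pledging 20 → total 140, payoff 94. No gain.
Startup 2 (pledges 50, payoff 64): dropping to 0 → total 70, payoff 0. No gain.
Startup 3 (pledges 70, payoff 44): dropping to 0 → total 50, payoff 0. No gain.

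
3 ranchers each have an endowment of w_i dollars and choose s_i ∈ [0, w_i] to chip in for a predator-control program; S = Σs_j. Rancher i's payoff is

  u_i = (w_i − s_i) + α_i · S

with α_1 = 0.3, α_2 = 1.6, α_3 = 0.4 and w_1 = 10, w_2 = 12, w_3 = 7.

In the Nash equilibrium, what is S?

∂u_i/∂s_i = α_i − 1, so rancher i contributes w_i if α_i > 1, else 0.
α_i > 1 for i ∈ {2}; NE contributions (0, 12, 0), S = 12.

12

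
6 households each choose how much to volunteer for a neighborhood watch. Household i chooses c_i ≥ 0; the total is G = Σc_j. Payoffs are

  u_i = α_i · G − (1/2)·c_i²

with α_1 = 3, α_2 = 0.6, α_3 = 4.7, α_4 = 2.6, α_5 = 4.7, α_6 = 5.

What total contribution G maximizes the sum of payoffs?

123.6

Planner FOC: ∂(Σu_j)/∂c_i = (Σα_j) − c_i = 0, so c_i^SO = Σα_j = 20.6 for every i; G^SO = 123.6.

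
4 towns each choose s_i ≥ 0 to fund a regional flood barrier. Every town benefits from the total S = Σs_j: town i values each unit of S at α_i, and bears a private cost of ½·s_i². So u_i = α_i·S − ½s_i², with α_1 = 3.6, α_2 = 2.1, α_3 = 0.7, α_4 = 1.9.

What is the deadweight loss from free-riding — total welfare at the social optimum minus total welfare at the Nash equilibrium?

Town i's FOC: ∂u_i/∂s_i = α_i − s_i = 0, so s_i* = α_i.
NE contributions = (3.6, 2.1, 0.7, 1.9); S = 8.3.
W^NE = (Σα)·S − ½Σα_i² = 8.3² − ½·21.47 = 58.155.
Planner sets s_i = Σα_j = 8.3 for every i, so S^SO = 4·8.3 = 33.2.
W^SO = (Σα)·S^SO − ½·4·(Σα)² = (4/2)·8.3² = 137.78.
Deadweight loss = W^SO − W^NE = 79.625.

79.625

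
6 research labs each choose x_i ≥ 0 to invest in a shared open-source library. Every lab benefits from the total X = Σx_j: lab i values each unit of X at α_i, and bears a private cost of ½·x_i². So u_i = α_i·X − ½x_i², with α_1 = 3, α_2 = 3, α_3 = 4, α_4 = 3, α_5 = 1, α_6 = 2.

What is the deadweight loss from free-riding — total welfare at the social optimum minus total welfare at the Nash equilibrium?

536

Lab i's FOC: ∂u_i/∂x_i = α_i − x_i = 0, so x_i* = α_i.
NE contributions = (3, 3, 4, 3, 1, 2); X = 16.
W^NE = (Σα)·X − ½Σα_i² = 16² − ½·48 = 232.
Planner sets x_i = Σα_j = 16 for every i, so X^SO = 6·16 = 96.
W^SO = (Σα)·X^SO − ½·6·(Σα)² = (6/2)·16² = 768.
Deadweight loss = W^SO − W^NE = 536.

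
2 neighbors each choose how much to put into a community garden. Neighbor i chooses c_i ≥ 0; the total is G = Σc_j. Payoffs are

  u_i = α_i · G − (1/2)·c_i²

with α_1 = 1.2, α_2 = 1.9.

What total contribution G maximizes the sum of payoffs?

Planner FOC: ∂(Σu_j)/∂c_i = (Σα_j) − c_i = 0, so c_i^SO = Σα_j = 3.1 for every i; G^SO = 6.2.

6.2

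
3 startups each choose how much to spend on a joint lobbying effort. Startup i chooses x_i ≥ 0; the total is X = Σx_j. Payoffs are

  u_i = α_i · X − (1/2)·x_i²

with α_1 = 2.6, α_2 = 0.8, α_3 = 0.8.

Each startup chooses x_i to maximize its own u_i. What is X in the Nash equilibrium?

4.2

Startup i's FOC: ∂u_i/∂x_i = α_i − x_i = 0, so x_i* = α_i.
NE contributions = (2.6, 0.8, 0.8); X = 4.2.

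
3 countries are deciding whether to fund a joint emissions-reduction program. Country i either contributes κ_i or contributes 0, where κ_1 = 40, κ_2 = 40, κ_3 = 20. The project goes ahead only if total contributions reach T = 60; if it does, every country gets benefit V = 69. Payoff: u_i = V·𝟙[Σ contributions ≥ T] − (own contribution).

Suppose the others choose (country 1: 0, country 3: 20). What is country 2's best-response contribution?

Others' total = 20. Contributing 40 brings total to 60 ≥ 60: gain V − κ_2 = 29.
Best response: 40.

40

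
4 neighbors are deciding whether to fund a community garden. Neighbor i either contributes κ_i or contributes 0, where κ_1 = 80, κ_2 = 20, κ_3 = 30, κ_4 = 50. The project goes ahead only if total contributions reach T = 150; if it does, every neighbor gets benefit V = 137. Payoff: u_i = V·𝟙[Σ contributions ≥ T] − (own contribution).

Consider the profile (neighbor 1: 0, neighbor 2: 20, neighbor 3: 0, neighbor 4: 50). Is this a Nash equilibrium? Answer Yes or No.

No

Total = 70 < 150: not provided.
Neighbor 1 (pledges 0, payoff 0): pledging 80 → total 150, payoff 57. Profitable deviation.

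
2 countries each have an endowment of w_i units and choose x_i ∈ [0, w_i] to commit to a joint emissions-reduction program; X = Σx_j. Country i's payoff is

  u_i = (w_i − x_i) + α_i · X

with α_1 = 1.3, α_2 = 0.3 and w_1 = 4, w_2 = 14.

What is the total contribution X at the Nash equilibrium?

∂u_i/∂x_i = α_i − 1, so country i contributes w_i if α_i > 1, else 0.
α_i > 1 for i ∈ {1}; NE contributions (4, 0), X = 4.

4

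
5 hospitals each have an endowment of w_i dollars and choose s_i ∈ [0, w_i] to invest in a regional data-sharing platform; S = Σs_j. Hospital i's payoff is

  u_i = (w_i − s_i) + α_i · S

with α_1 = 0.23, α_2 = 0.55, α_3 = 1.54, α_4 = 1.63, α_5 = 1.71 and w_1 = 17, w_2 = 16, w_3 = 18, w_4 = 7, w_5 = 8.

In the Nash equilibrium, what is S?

33

∂u_i/∂s_i = α_i − 1, so hospital i contributes w_i if α_i > 1, else 0.
α_i > 1 for i ∈ {3, 4, 5}; NE contributions (0, 0, 18, 7, 8), S = 33.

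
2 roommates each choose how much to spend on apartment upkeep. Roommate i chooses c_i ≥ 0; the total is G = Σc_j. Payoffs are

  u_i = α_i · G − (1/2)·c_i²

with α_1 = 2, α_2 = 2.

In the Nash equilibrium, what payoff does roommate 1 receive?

6

Roommate i's FOC: ∂u_i/∂c_i = α_i − c_i = 0, so c_i* = α_i.
NE contributions = (2, 2); G = 4.
u_1 = α_1·G − ½·(c_1)² = 2·4 − ½·2² = 6.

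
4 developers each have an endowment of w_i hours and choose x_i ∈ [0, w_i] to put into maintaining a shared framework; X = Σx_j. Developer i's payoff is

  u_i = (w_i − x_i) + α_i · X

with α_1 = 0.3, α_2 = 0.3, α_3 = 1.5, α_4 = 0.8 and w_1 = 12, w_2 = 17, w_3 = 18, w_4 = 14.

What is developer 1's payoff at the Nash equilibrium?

∂u_i/∂x_i = α_i − 1, so developer i contributes w_i if α_i > 1, else 0.
α_i > 1 for i ∈ {3}; NE contributions (0, 0, 18, 0), X = 18.
u_1 = (12 − 0) + 0.3·18 = 17.4.

17.4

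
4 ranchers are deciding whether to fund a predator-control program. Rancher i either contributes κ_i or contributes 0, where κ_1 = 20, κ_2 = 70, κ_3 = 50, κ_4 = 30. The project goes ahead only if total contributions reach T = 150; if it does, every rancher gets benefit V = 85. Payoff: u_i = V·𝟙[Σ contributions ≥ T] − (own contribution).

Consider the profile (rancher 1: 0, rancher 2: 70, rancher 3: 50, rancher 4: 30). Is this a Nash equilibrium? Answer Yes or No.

Total = 150 ≥ 150: provided.
Rancher 1 (pledges 0, payoff 85): pledging 20 → total 170, payoff 65. No gain.
Rancher 2 (pledges 70, payoff 15): dropping to 0 → total 80, payoff 0. No gain.
Rancher 3 (pledges 50, payoff 35): dropping to 0 → total 100, payoff 0. No gain.
Rancher 4 (pledges 30, payoff 55): dropping to 0 → total 120, payoff 0. No gain.

Yes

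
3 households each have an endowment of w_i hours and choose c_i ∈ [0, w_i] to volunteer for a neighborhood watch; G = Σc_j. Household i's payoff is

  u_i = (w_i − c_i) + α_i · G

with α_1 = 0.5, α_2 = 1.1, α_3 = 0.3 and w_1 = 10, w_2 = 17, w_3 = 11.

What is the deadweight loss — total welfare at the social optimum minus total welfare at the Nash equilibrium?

∂u_i/∂c_i = α_i − 1, so household i contributes w_i if α_i > 1, else 0.
α_i > 1 for i ∈ {2}; NE contributions (0, 17, 0), G = 17.
W^NE = Σw_i − G^NE + (Σα_i)·G^NE = 38 + 0.9·17 = 53.3.
Planner: ∂(Σu_j)/∂c_i = Σα_j − 1 = 0.9 > 0, so everyone contributes w_i; G^SO = 38, W^SO = 38 + 0.9·38 = 72.2.
Deadweight loss = 18.9.

18.9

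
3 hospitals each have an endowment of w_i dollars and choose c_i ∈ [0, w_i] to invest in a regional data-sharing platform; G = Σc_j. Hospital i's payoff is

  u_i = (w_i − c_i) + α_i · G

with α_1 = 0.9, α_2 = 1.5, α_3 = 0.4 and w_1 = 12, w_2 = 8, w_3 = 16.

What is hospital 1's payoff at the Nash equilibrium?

19.2

∂u_i/∂c_i = α_i − 1, so hospital i contributes w_i if α_i > 1, else 0.
α_i > 1 for i ∈ {2}; NE contributions (0, 8, 0), G = 8.
u_1 = (12 − 0) + 0.9·8 = 19.2.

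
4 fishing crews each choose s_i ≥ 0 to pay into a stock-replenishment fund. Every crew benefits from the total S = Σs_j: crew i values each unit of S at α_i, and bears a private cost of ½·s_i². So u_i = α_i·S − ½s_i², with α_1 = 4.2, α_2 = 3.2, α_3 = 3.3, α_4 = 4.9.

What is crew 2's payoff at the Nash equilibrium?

Crew i's FOC: ∂u_i/∂s_i = α_i − s_i = 0, so s_i* = α_i.
NE contributions = (4.2, 3.2, 3.3, 4.9); S = 15.6.
u_2 = α_2·S − ½·(s_2)² = 3.2·15.6 − ½·3.2² = 44.8.

44.8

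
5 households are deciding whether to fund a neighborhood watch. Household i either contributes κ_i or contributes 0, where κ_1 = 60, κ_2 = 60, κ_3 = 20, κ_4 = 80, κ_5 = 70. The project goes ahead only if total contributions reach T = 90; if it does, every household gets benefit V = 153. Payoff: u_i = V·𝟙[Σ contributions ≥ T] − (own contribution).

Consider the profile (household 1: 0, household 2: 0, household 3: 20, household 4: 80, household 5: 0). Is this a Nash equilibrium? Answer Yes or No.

Total = 100 ≥ 90: provided.
Household 1 (pledges 0, payoff 153): pledging 60 → total 160, payoff 93. No gain.
Household 2 (pledges 0, payoff 153): pledging 60 → total 160, payoff 93. No gain.
Household 3 (pledges 20, payoff 133): dropping to 0 → total 80, payoff 0. No gain.
Household 4 (pledges 80, payoff 73): dropping to 0 → total 20, payoff 0. No gain.
Household 5 (pledges 0, payoff 153): pledging 70 → total 170, payoff 83. No gain.

Yes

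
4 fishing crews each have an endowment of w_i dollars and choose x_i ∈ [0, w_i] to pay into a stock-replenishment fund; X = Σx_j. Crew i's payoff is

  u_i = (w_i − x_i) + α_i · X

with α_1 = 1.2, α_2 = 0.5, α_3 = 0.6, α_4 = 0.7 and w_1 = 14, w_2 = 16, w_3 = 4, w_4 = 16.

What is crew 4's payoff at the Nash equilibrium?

∂u_i/∂x_i = α_i − 1, so crew i contributes w_i if α_i > 1, else 0.
α_i > 1 for i ∈ {1}; NE contributions (14, 0, 0, 0), X = 14.
u_4 = (16 − 0) + 0.7·14 = 25.8.

25.8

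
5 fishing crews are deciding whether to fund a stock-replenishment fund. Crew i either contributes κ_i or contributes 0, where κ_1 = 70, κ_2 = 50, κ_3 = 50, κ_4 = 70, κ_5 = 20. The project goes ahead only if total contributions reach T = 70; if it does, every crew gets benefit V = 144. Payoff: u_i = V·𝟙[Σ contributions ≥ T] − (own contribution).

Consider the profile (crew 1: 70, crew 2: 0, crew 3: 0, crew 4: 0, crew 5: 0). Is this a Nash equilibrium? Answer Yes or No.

Yes

Total = 70 ≥ 70: provided.
Crew 1 (pledges 70, payoff 74): dropping to 0 → total 0, payoff 0. No gain.
Crew 2 (pledges 0, payoff 144): pledging 50 → total 120, payoff 94. No gain.
Crew 3 (pledges 0, payoff 144): pledging 50 → total 120, payoff 94. No gain.
Crew 4 (pledges 0, payoff 144): pledging 70 → total 140, payoff 74. No gain.
Crew 5 (pledges 0, payoff 144): pledging 20 → total 90, payoff 124. No gain.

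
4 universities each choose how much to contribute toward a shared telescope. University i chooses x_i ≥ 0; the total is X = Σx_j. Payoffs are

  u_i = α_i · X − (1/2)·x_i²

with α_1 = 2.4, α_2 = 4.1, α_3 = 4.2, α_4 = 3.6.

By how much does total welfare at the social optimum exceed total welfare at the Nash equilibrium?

University i's FOC: ∂u_i/∂x_i = α_i − x_i = 0, so x_i* = α_i.
NE contributions = (2.4, 4.1, 4.2, 3.6); X = 14.3.
W^NE = (Σα)·X − ½Σα_i² = 14.3² − ½·53.17 = 177.905.
Planner sets x_i = Σα_j = 14.3 for every i, so X^SO = 4·14.3 = 57.2.
W^SO = (Σα)·X^SO − ½·4·(Σα)² = (4/2)·14.3² = 408.98.
Deadweight loss = W^SO − W^NE = 231.075.

231.075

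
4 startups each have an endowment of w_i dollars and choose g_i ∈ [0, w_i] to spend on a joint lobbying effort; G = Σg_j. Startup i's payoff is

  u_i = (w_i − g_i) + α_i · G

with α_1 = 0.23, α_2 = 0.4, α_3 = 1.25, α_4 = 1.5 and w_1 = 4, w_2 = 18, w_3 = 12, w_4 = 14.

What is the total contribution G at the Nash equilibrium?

∂u_i/∂g_i = α_i − 1, so startup i contributes w_i if α_i > 1, else 0.
α_i > 1 for i ∈ {3, 4}; NE contributions (0, 0, 12, 14), G = 26.

26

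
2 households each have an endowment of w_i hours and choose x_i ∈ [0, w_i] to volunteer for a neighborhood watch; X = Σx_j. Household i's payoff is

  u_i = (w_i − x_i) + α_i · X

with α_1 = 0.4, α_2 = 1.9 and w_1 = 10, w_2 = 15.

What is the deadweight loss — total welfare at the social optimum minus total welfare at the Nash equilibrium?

13

∂u_i/∂x_i = α_i − 1, so household i contributes w_i if α_i > 1, else 0.
α_i > 1 for i ∈ {2}; NE contributions (0, 15), X = 15.
W^NE = Σw_i − X^NE + (Σα_i)·X^NE = 25 + 1.3·15 = 44.5.
Planner: ∂(Σu_j)/∂x_i = Σα_j − 1 = 1.3 > 0, so everyone contributes w_i; X^SO = 25, W^SO = 25 + 1.3·25 = 57.5.
Deadweight loss = 13.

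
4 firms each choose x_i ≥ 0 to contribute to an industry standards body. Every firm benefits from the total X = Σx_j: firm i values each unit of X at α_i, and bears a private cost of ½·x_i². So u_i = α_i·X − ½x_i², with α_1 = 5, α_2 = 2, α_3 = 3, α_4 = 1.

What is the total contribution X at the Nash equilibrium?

11

Firm i's FOC: ∂u_i/∂x_i = α_i − x_i = 0, so x_i* = α_i.
NE contributions = (5, 2, 3, 1); X = 11.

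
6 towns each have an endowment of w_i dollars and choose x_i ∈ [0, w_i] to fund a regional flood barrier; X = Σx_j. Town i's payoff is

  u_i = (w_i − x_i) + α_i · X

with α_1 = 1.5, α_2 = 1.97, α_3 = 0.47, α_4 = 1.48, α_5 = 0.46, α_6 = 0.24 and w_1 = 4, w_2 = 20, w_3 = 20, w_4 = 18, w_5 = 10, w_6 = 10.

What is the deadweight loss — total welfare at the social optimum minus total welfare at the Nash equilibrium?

∂u_i/∂x_i = α_i − 1, so town i contributes w_i if α_i > 1, else 0.
α_i > 1 for i ∈ {1, 2, 4}; NE contributions (4, 20, 0, 18, 0, 0), X = 42.
W^NE = Σw_i − X^NE + (Σα_i)·X^NE = 82 + 5.12·42 = 297.04.
Planner: ∂(Σu_j)/∂x_i = Σα_j − 1 = 5.12 > 0, so everyone contributes w_i; X^SO = 82, W^SO = 82 + 5.12·82 = 501.84.
Deadweight loss = 204.8.

204.8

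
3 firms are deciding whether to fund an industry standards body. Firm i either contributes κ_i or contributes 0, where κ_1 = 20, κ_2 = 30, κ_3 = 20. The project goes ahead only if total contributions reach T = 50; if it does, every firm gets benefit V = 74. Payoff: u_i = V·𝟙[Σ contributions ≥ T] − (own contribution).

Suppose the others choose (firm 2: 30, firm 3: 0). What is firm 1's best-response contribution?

Others' total = 30. Contributing 20 brings total to 50 ≥ 50: gain V − κ_1 = 54.
Best response: 20.

20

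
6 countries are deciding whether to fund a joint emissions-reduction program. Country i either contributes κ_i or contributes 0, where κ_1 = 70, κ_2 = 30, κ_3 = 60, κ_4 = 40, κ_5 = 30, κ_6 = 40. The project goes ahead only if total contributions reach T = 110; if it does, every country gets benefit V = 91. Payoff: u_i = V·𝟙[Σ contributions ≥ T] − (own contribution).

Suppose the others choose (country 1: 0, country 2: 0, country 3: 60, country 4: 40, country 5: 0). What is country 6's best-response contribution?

40

Others' total = 100. Contributing 40 brings total to 140 ≥ 110: gain V − κ_6 = 51.
Best response: 40.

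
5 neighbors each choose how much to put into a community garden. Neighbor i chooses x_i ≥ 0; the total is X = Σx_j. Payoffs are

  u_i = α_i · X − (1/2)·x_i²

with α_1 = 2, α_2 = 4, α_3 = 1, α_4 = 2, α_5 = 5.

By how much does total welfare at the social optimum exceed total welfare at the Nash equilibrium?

319

Neighbor i's FOC: ∂u_i/∂x_i = α_i − x_i = 0, so x_i* = α_i.
NE contributions = (2, 4, 1, 2, 5); X = 14.
W^NE = (Σα)·X − ½Σα_i² = 14² − ½·50 = 171.
Planner sets x_i = Σα_j = 14 for every i, so X^SO = 5·14 = 70.
W^SO = (Σα)·X^SO − ½·5·(Σα)² = (5/2)·14² = 490.
Deadweight loss = W^SO − W^NE = 319.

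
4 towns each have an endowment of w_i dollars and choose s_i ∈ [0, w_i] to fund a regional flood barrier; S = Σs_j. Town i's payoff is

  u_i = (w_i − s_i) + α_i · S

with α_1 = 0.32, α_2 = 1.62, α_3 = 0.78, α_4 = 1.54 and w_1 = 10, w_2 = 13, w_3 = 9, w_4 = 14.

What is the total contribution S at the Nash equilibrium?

∂u_i/∂s_i = α_i − 1, so town i contributes w_i if α_i > 1, else 0.
α_i > 1 for i ∈ {2, 4}; NE contributions (0, 13, 0, 14), S = 27.

27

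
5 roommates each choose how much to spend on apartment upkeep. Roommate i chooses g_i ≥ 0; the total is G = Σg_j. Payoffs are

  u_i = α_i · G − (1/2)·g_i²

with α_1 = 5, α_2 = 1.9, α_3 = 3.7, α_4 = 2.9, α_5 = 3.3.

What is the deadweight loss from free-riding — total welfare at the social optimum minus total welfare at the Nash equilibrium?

Roommate i's FOC: ∂u_i/∂g_i = α_i − g_i = 0, so g_i* = α_i.
NE contributions = (5, 1.9, 3.7, 2.9, 3.3); G = 16.8.
W^NE = (Σα)·G − ½Σα_i² = 16.8² − ½·61.6 = 251.44.
Planner sets g_i = Σα_j = 16.8 for every i, so G^SO = 5·16.8 = 84.
W^SO = (Σα)·G^SO − ½·5·(Σα)² = (5/2)·16.8² = 705.6.
Deadweight loss = W^SO − W^NE = 454.16.

454.16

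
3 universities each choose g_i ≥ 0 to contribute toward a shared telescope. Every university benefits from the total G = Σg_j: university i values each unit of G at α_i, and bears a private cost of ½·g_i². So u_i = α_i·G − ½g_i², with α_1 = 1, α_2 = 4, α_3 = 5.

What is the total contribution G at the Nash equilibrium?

10

University i's FOC: ∂u_i/∂g_i = α_i − g_i = 0, so g_i* = α_i.
NE contributions = (1, 4, 5); G = 10.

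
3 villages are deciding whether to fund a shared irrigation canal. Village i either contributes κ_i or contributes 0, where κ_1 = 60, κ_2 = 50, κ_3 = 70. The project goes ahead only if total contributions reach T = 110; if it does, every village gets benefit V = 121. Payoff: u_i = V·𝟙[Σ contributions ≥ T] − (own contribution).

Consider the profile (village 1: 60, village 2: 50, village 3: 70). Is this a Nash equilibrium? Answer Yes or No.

No

Total = 180 ≥ 110: provided.
Village 1 (pledges 60, payoff 61): dropping to 0 → total 120, payoff 121. Profitable deviation.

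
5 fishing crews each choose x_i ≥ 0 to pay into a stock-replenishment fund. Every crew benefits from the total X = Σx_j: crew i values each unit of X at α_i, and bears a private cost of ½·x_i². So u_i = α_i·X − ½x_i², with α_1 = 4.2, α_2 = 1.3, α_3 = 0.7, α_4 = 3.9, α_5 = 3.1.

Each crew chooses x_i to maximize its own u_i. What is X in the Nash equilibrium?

13.2

Crew i's FOC: ∂u_i/∂x_i = α_i − x_i = 0, so x_i* = α_i.
NE contributions = (4.2, 1.3, 0.7, 3.9, 3.1); X = 13.2.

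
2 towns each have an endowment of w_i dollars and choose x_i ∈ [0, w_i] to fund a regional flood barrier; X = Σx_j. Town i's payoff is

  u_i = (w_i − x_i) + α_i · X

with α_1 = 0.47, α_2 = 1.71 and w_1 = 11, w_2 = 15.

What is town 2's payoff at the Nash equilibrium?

25.65

∂u_i/∂x_i = α_i − 1, so town i contributes w_i if α_i > 1, else 0.
α_i > 1 for i ∈ {2}; NE contributions (0, 15), X = 15.
u_2 = (15 − 15) + 1.71·15 = 25.65.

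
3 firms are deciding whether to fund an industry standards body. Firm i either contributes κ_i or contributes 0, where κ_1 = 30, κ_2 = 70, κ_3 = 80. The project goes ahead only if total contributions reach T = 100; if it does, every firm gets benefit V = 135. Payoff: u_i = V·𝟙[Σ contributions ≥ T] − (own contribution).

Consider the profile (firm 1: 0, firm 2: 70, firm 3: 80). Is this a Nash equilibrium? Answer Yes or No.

Yes

Total = 150 ≥ 100: provided.
Firm 1 (pledges 0, payoff 135): pledging 30 → total 180, payoff 105. No gain.
Firm 2 (pledges 70, payoff 65): dropping to 0 → total 80, payoff 0. No gain.
Firm 3 (pledges 80, payoff 55): dropping to 0 → total 70, payoff 0. No gain.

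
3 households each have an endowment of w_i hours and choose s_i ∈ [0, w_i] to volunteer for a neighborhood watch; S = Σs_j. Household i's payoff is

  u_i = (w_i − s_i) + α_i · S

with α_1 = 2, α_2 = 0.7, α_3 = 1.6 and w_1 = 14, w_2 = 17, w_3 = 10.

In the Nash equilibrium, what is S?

24

∂u_i/∂s_i = α_i − 1, so household i contributes w_i if α_i > 1, else 0.
α_i > 1 for i ∈ {1, 3}; NE contributions (14, 0, 10), S = 24.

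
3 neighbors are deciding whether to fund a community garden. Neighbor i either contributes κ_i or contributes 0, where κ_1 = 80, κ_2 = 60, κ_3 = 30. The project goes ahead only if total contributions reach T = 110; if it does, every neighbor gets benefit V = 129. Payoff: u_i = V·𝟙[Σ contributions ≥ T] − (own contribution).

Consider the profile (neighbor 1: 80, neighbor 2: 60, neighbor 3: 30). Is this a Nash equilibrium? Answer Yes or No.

No

Total = 170 ≥ 110: provided.
Neighbor 1 (pledges 80, payoff 49): dropping to 0 → total 90, payoff 0. No gain.
Neighbor 2 (pledges 60, payoff 69): dropping to 0 → total 110, payoff 129. Profitable deviation.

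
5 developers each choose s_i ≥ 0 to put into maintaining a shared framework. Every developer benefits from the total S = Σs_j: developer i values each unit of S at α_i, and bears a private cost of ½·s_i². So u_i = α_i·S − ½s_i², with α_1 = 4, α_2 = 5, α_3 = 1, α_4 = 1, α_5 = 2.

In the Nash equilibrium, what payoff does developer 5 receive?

24

Developer i's FOC: ∂u_i/∂s_i = α_i − s_i = 0, so s_i* = α_i.
NE contributions = (4, 5, 1, 1, 2); S = 13.
u_5 = α_5·S − ½·(s_5)² = 2·13 − ½·2² = 24.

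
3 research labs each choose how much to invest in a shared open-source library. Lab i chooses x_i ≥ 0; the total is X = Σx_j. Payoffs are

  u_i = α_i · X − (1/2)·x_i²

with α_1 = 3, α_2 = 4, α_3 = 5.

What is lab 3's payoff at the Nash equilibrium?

47.5

Lab i's FOC: ∂u_i/∂x_i = α_i − x_i = 0, so x_i* = α_i.
NE contributions = (3, 4, 5); X = 12.
u_3 = α_3·X − ½·(x_3)² = 5·12 − ½·5² = 47.5.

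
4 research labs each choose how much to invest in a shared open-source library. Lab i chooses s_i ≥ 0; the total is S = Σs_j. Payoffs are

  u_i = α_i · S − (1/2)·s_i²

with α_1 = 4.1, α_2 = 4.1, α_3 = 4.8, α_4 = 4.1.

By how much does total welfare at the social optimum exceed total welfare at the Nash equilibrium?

329.145

Lab i's FOC: ∂u_i/∂s_i = α_i − s_i = 0, so s_i* = α_i.
NE contributions = (4.1, 4.1, 4.8, 4.1); S = 17.1.
W^NE = (Σα)·S − ½Σα_i² = 17.1² − ½·73.47 = 255.675.
Planner sets s_i = Σα_j = 17.1 for every i, so S^SO = 4·17.1 = 68.4.
W^SO = (Σα)·S^SO − ½·4·(Σα)² = (4/2)·17.1² = 584.82.
Deadweight loss = W^SO − W^NE = 329.145.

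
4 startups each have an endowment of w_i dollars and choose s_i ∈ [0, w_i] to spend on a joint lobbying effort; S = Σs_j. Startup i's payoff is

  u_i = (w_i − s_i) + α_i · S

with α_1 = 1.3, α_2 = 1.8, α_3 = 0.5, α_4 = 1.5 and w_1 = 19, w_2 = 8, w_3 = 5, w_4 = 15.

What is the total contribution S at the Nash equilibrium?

∂u_i/∂s_i = α_i − 1, so startup i contributes w_i if α_i > 1, else 0.
α_i > 1 for i ∈ {1, 2, 4}; NE contributions (19, 8, 0, 15), S = 42.

42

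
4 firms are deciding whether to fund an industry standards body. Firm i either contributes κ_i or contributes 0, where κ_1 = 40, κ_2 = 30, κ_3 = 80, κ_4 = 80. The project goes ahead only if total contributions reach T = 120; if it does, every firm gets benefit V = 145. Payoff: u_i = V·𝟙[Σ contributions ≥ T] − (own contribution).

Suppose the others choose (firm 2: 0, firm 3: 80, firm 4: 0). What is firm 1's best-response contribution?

Others' total = 80. Contributing 40 brings total to 120 ≥ 120: gain V − κ_1 = 105.
Best response: 40.

40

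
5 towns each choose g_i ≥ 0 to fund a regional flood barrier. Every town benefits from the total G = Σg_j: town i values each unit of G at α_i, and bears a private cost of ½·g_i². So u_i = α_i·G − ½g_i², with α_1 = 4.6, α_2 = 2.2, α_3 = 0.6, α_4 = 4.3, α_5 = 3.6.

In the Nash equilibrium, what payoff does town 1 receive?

Town i's FOC: ∂u_i/∂g_i = α_i − g_i = 0, so g_i* = α_i.
NE contributions = (4.6, 2.2, 0.6, 4.3, 3.6); G = 15.3.
u_1 = α_1·G − ½·(g_1)² = 4.6·15.3 − ½·4.6² = 59.8.

59.8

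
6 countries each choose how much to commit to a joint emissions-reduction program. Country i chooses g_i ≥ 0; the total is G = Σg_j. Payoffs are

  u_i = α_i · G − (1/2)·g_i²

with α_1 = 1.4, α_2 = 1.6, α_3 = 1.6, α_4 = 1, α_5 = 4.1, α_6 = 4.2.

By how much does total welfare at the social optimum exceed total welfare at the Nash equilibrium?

Country i's FOC: ∂u_i/∂g_i = α_i − g_i = 0, so g_i* = α_i.
NE contributions = (1.4, 1.6, 1.6, 1, 4.1, 4.2); G = 13.9.
W^NE = (Σα)·G − ½Σα_i² = 13.9² − ½·42.53 = 171.945.
Planner sets g_i = Σα_j = 13.9 for every i, so G^SO = 6·13.9 = 83.4.
W^SO = (Σα)·G^SO − ½·6·(Σα)² = (6/2)·13.9² = 579.63.
Deadweight loss = W^SO − W^NE = 407.685.

407.685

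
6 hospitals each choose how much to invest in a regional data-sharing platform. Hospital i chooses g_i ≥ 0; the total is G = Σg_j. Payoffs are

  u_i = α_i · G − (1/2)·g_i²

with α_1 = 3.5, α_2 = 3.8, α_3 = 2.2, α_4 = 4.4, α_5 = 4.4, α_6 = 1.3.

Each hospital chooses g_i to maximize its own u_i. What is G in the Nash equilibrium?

Hospital i's FOC: ∂u_i/∂g_i = α_i − g_i = 0, so g_i* = α_i.
NE contributions = (3.5, 3.8, 2.2, 4.4, 4.4, 1.3); G = 19.6.

19.6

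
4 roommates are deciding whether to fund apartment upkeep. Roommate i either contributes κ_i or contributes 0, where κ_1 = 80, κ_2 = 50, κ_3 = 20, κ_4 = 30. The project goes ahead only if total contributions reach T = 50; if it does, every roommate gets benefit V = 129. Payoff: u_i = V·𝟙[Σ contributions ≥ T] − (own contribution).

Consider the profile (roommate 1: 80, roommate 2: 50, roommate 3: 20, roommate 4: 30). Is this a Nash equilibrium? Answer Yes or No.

No

Total = 180 ≥ 50: provided.
Roommate 1 (pledges 80, payoff 49): dropping to 0 → total 100, payoff 129. Profitable deviation.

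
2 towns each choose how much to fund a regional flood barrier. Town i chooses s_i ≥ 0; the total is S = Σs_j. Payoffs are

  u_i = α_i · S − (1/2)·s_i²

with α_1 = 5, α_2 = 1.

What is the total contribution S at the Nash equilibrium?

6

Town i's FOC: ∂u_i/∂s_i = α_i − s_i = 0, so s_i* = α_i.
NE contributions = (5, 1); S = 6.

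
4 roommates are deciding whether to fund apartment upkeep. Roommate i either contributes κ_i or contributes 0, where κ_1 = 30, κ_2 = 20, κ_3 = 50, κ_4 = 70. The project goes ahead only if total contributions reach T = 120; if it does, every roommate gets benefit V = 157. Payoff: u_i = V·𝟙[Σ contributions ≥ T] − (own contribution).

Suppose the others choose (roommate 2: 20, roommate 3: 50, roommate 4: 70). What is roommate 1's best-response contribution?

0

Others' total = 140 ≥ 120; contributing adds cost 30 for no extra benefit.
Best response: 0.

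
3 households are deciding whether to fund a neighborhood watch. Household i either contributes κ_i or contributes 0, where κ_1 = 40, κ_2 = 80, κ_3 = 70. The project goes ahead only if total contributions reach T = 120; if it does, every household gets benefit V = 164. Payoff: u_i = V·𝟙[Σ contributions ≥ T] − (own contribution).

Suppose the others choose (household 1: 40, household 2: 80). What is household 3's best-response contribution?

Others' total = 120 ≥ 120; contributing adds cost 70 for no extra benefit.
Best response: 0.

0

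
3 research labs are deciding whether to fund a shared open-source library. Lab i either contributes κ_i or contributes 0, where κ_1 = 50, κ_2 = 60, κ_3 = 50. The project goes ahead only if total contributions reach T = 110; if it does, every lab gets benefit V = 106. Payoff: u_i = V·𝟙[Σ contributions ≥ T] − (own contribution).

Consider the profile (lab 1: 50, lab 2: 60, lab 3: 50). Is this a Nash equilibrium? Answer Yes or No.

Total = 160 ≥ 110: provided.
Lab 1 (pledges 50, payoff 56): dropping to 0 → total 110, payoff 106. Profitable deviation.

No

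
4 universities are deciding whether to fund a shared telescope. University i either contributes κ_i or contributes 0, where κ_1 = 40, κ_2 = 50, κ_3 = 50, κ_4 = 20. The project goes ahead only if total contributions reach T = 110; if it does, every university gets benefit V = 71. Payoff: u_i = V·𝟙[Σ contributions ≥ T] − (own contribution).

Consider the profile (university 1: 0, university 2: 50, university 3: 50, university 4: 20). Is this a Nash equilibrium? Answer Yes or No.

Yes

Total = 120 ≥ 110: provided.
University 1 (pledges 0, payoff 71): pledging 40 → total 160, payoff 31. No gain.
University 2 (pledges 50, payoff 21): dropping to 0 → total 70, payoff 0. No gain.
University 3 (pledges 50, payoff 21): dropping to 0 → total 70, payoff 0. No gain.
University 4 (pledges 20, payoff 51): dropping to 0 → total 100, payoff 0. No gain.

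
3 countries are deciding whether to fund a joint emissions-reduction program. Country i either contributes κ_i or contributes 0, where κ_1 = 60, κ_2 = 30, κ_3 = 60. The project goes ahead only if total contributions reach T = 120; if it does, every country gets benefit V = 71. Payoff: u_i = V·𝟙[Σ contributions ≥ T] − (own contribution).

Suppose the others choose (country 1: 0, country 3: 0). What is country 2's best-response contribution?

Others' total = 0. Even contributing 30 gives 30 < 120: no benefit either way.
Best response: 0.

0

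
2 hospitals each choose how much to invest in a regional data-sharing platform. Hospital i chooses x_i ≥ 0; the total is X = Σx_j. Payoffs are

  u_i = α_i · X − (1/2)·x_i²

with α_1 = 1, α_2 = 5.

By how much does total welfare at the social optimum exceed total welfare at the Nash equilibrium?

13

Hospital i's FOC: ∂u_i/∂x_i = α_i − x_i = 0, so x_i* = α_i.
NE contributions = (1, 5); X = 6.
W^NE = (Σα)·X − ½Σα_i² = 6² − ½·26 = 23.
Planner sets x_i = Σα_j = 6 for every i, so X^SO = 2·6 = 12.
W^SO = (Σα)·X^SO − ½·2·(Σα)² = (2/2)·6² = 36.
Deadweight loss = W^SO − W^NE = 13.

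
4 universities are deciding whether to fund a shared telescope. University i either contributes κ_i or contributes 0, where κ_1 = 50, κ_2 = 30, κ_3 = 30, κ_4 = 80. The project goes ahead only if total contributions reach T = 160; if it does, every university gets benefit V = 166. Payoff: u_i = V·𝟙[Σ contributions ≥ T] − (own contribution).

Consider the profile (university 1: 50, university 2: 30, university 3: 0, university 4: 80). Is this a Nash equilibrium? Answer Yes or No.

Total = 160 ≥ 160: provided.
University 1 (pledges 50, payoff 116): dropping to 0 → total 110, payoff 0. No gain.
University 2 (pledges 30, payoff 136): dropping to 0 → total 130, payoff 0. No gain.
University 3 (pledges 0, payoff 166): pledging 30 → total 190, payoff 136. No gain.
University 4 (pledges 80, payoff 86): dropping to 0 → total 80, payoff 0. No gain.

Yes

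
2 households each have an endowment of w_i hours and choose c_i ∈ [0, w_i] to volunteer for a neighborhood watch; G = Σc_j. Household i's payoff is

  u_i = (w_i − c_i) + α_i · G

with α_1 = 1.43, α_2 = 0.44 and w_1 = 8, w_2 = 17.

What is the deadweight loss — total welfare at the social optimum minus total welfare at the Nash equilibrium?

∂u_i/∂c_i = α_i − 1, so household i contributes w_i if α_i > 1, else 0.
α_i > 1 for i ∈ {1}; NE contributions (8, 0), G = 8.
W^NE = Σw_i − G^NE + (Σα_i)·G^NE = 25 + 0.87·8 = 31.96.
Planner: ∂(Σu_j)/∂c_i = Σα_j − 1 = 0.87 > 0, so everyone contributes w_i; G^SO = 25, W^SO = 25 + 0.87·25 = 46.75.
Deadweight loss = 14.79.

14.79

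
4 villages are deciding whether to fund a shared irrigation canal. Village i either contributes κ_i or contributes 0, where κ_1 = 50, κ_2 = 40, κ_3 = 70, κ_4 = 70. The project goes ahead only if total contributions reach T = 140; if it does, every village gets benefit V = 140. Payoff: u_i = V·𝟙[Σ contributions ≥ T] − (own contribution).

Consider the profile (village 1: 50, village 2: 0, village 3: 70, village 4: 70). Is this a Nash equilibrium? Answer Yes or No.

Total = 190 ≥ 140: provided.
Village 1 (pledges 50, payoff 90): dropping to 0 → total 140, payoff 140. Profitable deviation.

No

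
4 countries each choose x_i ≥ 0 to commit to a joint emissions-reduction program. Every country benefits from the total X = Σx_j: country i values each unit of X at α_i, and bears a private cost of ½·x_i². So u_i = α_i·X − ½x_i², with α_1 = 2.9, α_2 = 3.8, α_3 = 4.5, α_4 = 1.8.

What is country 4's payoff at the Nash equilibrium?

21.78

Country i's FOC: ∂u_i/∂x_i = α_i − x_i = 0, so x_i* = α_i.
NE contributions = (2.9, 3.8, 4.5, 1.8); X = 13.
u_4 = α_4·X − ½·(x_4)² = 1.8·13 − ½·1.8² = 21.78.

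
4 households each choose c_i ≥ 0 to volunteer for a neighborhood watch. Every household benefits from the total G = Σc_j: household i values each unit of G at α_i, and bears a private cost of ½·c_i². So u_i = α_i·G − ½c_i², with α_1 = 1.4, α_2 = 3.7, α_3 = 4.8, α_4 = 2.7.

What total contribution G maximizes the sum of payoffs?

50.4

Planner FOC: ∂(Σu_j)/∂c_i = (Σα_j) − c_i = 0, so c_i^SO = Σα_j = 12.6 for every i; G^SO = 50.4.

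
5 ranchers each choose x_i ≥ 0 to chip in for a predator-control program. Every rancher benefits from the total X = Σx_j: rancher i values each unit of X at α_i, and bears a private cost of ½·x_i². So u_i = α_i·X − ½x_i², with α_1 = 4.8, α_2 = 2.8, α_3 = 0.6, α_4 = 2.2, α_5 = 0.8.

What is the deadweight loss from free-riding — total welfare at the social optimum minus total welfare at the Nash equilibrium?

206.52

Rancher i's FOC: ∂u_i/∂x_i = α_i − x_i = 0, so x_i* = α_i.
NE contributions = (4.8, 2.8, 0.6, 2.2, 0.8); X = 11.2.
W^NE = (Σα)·X − ½Σα_i² = 11.2² − ½·36.72 = 107.08.
Planner sets x_i = Σα_j = 11.2 for every i, so X^SO = 5·11.2 = 56.
W^SO = (Σα)·X^SO − ½·5·(Σα)² = (5/2)·11.2² = 313.6.
Deadweight loss = W^SO − W^NE = 206.52.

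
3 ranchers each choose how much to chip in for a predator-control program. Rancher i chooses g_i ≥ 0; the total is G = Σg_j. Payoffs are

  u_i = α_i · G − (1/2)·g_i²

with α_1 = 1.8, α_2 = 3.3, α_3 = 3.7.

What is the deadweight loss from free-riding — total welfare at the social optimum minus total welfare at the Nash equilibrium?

Rancher i's FOC: ∂u_i/∂g_i = α_i − g_i = 0, so g_i* = α_i.
NE contributions = (1.8, 3.3, 3.7); G = 8.8.
W^NE = (Σα)·G − ½Σα_i² = 8.8² − ½·27.82 = 63.53.
Planner sets g_i = Σα_j = 8.8 for every i, so G^SO = 3·8.8 = 26.4.
W^SO = (Σα)·G^SO − ½·3·(Σα)² = (3/2)·8.8² = 116.16.
Deadweight loss = W^SO − W^NE = 52.63.

52.63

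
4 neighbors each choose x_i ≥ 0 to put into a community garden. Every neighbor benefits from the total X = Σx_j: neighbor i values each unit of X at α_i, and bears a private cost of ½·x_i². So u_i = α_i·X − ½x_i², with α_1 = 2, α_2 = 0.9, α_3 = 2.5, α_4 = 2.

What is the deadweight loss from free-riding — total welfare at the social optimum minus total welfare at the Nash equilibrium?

Neighbor i's FOC: ∂u_i/∂x_i = α_i − x_i = 0, so x_i* = α_i.
NE contributions = (2, 0.9, 2.5, 2); X = 7.4.
W^NE = (Σα)·X − ½Σα_i² = 7.4² − ½·15.06 = 47.23.
Planner sets x_i = Σα_j = 7.4 for every i, so X^SO = 4·7.4 = 29.6.
W^SO = (Σα)·X^SO − ½·4·(Σα)² = (4/2)·7.4² = 109.52.
Deadweight loss = W^SO − W^NE = 62.29.

62.29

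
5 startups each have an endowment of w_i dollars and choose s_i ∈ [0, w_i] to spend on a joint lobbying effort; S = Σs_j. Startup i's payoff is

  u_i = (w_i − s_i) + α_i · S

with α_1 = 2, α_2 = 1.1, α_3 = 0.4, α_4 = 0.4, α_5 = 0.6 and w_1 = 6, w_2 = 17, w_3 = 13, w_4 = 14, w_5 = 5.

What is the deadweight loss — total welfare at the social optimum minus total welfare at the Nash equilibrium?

∂u_i/∂s_i = α_i − 1, so startup i contributes w_i if α_i > 1, else 0.
α_i > 1 for i ∈ {1, 2}; NE contributions (6, 17, 0, 0, 0), S = 23.
W^NE = Σw_i − S^NE + (Σα_i)·S^NE = 55 + 3.5·23 = 135.5.
Planner: ∂(Σu_j)/∂s_i = Σα_j − 1 = 3.5 > 0, so everyone contributes w_i; S^SO = 55, W^SO = 55 + 3.5·55 = 247.5.
Deadweight loss = 112.

112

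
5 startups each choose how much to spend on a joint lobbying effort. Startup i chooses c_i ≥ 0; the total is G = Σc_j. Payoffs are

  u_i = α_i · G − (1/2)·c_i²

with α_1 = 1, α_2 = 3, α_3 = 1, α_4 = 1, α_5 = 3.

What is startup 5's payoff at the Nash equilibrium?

22.5

Startup i's FOC: ∂u_i/∂c_i = α_i − c_i = 0, so c_i* = α_i.
NE contributions = (1, 3, 1, 1, 3); G = 9.
u_5 = α_5·G − ½·(c_5)² = 3·9 − ½·3² = 22.5.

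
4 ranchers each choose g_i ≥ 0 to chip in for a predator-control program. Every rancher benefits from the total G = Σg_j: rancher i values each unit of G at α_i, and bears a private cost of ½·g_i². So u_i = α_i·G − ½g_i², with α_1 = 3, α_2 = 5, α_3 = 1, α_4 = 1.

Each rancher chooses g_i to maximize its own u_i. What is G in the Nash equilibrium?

Rancher i's FOC: ∂u_i/∂g_i = α_i − g_i = 0, so g_i* = α_i.
NE contributions = (3, 5, 1, 1); G = 10.

10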